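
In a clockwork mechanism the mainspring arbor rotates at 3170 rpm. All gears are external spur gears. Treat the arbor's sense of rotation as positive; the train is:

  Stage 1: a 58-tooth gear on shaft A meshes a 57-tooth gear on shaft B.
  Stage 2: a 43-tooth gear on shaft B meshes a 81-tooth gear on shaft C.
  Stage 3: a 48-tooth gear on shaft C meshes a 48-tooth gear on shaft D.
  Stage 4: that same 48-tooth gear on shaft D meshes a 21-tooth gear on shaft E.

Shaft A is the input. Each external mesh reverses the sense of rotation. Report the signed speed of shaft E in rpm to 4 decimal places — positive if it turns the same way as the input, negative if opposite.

+3913.9726 rpm (same as input, |ω| = 3913.9726 rpm)

Stage 1 [58T→57T]: ω = 3170.0000×58/57 = 3225.6140 rpm, dir flips to −; running = −3225.6140
Stage 2 [43T→81T]: ω = 3225.6140×43/81 = 1712.3630 rpm, dir flips to +; running = +1712.3630
Stage 3 [48T→48T]: ω = 1712.3630×48/48 = 1712.3630 rpm, dir flips to −; running = −1712.3630
Stage 4 [48T→21T]: ω = 1712.3630×48/21 = 3913.9726 rpm, dir flips to +; running = +3913.9726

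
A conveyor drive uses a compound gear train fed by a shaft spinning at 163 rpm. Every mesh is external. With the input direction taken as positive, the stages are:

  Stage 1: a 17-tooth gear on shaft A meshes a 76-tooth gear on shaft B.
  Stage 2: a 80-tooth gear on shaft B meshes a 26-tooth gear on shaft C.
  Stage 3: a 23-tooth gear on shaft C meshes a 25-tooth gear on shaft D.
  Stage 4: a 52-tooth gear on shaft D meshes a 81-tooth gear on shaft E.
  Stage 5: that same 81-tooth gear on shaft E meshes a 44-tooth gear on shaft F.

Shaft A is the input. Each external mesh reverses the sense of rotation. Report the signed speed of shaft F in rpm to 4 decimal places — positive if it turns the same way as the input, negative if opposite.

Stage 1 [17T→76T]: ω = 163.0000×17/76 = 36.4605 rpm, dir flips to −; running = −36.4605
Stage 2 [80T→26T]: ω = 36.4605×80/26 = 112.1862 rpm, dir flips to +; running = +112.1862
Stage 3 [23T→25T]: ω = 112.1862×23/25 = 103.2113 rpm, dir flips to −; running = −103.2113
Stage 4 [52T→81T]: ω = 103.2113×52/81 = 66.2591 rpm, dir flips to +; running = +66.2591
Stage 5 [81T→44T]: ω = 66.2591×81/44 = 121.9770 rpm, dir flips to −; running = −121.9770

-121.9770 rpm (opposite to input, |ω| = 121.9770 rpm)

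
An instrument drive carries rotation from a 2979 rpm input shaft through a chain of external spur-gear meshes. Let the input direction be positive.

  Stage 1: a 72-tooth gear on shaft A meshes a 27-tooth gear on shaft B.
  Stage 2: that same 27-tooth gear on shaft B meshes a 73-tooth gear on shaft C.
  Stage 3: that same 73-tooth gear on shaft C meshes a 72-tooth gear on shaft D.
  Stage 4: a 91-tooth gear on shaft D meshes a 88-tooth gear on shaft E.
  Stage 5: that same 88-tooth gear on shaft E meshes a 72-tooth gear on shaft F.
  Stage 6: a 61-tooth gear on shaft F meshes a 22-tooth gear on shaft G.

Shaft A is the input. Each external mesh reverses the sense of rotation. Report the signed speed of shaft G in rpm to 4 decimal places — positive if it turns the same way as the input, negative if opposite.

+10439.6648 rpm (same as input, |ω| = 10439.6648 rpm)

Stage 1 [72T→27T]: ω = 2979.0000×72/27 = 7944.0000 rpm, dir flips to −; running = −7944.0000
Stage 2 [27T→73T]: ω = 7944.0000×27/73 = 2938.1918 rpm, dir flips to +; running = +2938.1918
Stage 3 [73T→72T]: ω = 2938.1918×73/72 = 2979.0000 rpm, dir flips to −; running = −2979.0000
Stage 4 [91T→88T]: ω = 2979.0000×91/88 = 3080.5568 rpm, dir flips to +; running = +3080.5568
Stage 5 [88T→72T]: ω = 3080.5568×88/72 = 3765.1250 rpm, dir flips to −; running = −3765.1250
Stage 6 [61T→22T]: ω = 3765.1250×61/22 = 10439.6648 rpm, dir flips to +; running = +10439.6648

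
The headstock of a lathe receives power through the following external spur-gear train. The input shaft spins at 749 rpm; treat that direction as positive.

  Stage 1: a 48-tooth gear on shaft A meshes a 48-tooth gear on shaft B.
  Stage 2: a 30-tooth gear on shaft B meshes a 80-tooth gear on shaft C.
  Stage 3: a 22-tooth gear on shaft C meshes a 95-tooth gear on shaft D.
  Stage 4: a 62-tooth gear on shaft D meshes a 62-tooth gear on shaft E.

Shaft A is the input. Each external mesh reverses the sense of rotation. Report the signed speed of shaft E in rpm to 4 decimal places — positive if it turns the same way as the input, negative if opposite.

+65.0447 rpm (same as input, |ω| = 65.0447 rpm)

Stage 1 [48T→48T]: ω = 749.0000×48/48 = 749.0000 rpm, dir flips to −; running = −749.0000
Stage 2 [30T→80T]: ω = 749.0000×30/80 = 280.8750 rpm, dir flips to +; running = +280.8750
Stage 3 [22T→95T]: ω = 280.8750×22/95 = 65.0447 rpm, dir flips to −; running = −65.0447
Stage 4 [62T→62T]: ω = 65.0447×62/62 = 65.0447 rpm, dir flips to +; running = +65.0447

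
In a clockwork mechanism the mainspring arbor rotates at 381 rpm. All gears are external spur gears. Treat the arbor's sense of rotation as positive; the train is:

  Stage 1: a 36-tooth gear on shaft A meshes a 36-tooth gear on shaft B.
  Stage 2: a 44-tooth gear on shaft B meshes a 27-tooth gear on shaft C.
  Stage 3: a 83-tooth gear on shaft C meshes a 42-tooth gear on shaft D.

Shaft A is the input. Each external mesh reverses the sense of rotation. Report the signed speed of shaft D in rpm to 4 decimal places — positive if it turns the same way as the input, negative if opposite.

Stage 1 [36T→36T]: ω = 381.0000×36/36 = 381.0000 rpm, dir flips to −; running = −381.0000
Stage 2 [44T→27T]: ω = 381.0000×44/27 = 620.8889 rpm, dir flips to +; running = +620.8889
Stage 3 [83T→42T]: ω = 620.8889×83/42 = 1226.9947 rpm, dir flips to −; running = −1226.9947

-1226.9947 rpm (opposite to input, |ω| = 1226.9947 rpm)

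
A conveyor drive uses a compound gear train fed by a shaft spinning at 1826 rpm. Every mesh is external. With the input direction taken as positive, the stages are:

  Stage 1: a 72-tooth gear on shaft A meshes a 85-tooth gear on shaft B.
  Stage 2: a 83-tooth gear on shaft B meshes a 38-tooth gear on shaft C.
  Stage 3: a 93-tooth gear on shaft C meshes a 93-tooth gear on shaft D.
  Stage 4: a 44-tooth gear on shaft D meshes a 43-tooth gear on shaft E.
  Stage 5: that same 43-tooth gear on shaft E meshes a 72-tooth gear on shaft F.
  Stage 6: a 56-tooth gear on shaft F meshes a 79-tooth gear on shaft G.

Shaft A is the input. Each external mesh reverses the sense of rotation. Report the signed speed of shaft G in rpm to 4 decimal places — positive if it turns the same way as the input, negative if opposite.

Stage 1 [72T→85T]: ω = 1826.0000×72/85 = 1546.7294 rpm, dir flips to −; running = −1546.7294
Stage 2 [83T→38T]: ω = 1546.7294×83/38 = 3378.3827 rpm, dir flips to +; running = +3378.3827
Stage 3 [93T→93T]: ω = 3378.3827×93/93 = 3378.3827 rpm, dir flips to −; running = −3378.3827
Stage 4 [44T→43T]: ω = 3378.3827×44/43 = 3456.9497 rpm, dir flips to +; running = +3456.9497
Stage 5 [43T→72T]: ω = 3456.9497×43/72 = 2064.5672 rpm, dir flips to −; running = −2064.5672
Stage 6 [56T→79T]: ω = 2064.5672×56/79 = 1463.4907 rpm, dir flips to +; running = +1463.4907

+1463.4907 rpm (same as input, |ω| = 1463.4907 rpm)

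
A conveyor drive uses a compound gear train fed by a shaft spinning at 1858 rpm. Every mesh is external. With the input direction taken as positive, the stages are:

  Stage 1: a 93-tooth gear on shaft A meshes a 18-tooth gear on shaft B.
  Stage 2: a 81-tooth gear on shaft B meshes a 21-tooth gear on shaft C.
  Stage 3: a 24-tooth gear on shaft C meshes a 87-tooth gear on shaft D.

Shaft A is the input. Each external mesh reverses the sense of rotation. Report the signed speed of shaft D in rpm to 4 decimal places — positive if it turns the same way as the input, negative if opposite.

-10214.4236 rpm (opposite to input, |ω| = 10214.4236 rpm)

Stage 1 [93T→18T]: ω = 1858.0000×93/18 = 9599.6667 rpm, dir flips to −; running = −9599.6667
Stage 2 [81T→21T]: ω = 9599.6667×81/21 = 37027.2857 rpm, dir flips to +; running = +37027.2857
Stage 3 [24T→87T]: ω = 37027.2857×24/87 = 10214.4236 rpm, dir flips to −; running = −10214.4236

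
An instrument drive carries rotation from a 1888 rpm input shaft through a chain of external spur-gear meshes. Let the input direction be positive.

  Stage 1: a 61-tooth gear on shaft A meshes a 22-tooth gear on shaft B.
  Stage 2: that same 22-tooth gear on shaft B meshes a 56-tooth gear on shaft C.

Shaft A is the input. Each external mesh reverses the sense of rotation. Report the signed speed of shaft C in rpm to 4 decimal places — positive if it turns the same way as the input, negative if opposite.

+2056.5714 rpm (same as input, |ω| = 2056.5714 rpm)

Stage 1 [61T→22T]: ω = 1888.0000×61/22 = 5234.9091 rpm, dir flips to −; running = −5234.9091
Stage 2 [22T→56T]: ω = 5234.9091×22/56 = 2056.5714 rpm, dir flips to +; running = +2056.5714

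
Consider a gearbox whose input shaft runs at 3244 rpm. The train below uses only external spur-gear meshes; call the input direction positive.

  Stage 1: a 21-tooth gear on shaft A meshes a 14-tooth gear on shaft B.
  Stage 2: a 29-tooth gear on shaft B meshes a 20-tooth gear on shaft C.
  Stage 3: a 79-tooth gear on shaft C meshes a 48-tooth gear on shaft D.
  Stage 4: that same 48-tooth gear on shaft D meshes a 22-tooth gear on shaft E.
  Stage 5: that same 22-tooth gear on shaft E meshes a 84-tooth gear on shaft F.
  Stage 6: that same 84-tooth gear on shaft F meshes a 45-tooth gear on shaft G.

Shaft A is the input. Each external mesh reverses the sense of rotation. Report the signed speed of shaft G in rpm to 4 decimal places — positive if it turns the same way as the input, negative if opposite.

Stage 1 [21T→14T]: ω = 3244.0000×21/14 = 4866.0000 rpm, dir flips to −; running = −4866.0000
Stage 2 [29T→20T]: ω = 4866.0000×29/20 = 7055.7000 rpm, dir flips to +; running = +7055.7000
Stage 3 [79T→48T]: ω = 7055.7000×79/48 = 11612.5062 rpm, dir flips to −; running = −11612.5062
Stage 4 [48T→22T]: ω = 11612.5062×48/22 = 25336.3773 rpm, dir flips to +; running = +25336.3773
Stage 5 [22T→84T]: ω = 25336.3773×22/84 = 6635.7179 rpm, dir flips to −; running = −6635.7179
Stage 6 [84T→45T]: ω = 6635.7179×84/45 = 12386.6733 rpm, dir flips to +; running = +12386.6733

+12386.6733 rpm (same as input, |ω| = 12386.6733 rpm)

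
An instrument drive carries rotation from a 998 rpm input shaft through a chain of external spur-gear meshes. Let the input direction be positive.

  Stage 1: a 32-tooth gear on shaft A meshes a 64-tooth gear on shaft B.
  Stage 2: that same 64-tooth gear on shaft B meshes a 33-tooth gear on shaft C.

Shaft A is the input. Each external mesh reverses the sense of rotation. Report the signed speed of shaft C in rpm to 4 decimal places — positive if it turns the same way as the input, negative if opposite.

+967.7576 rpm (same as input, |ω| = 967.7576 rpm)

Stage 1 [32T→64T]: ω = 998.0000×32/64 = 499.0000 rpm, dir flips to −; running = −499.0000
Stage 2 [64T→33T]: ω = 499.0000×64/33 = 967.7576 rpm, dir flips to +; running = +967.7576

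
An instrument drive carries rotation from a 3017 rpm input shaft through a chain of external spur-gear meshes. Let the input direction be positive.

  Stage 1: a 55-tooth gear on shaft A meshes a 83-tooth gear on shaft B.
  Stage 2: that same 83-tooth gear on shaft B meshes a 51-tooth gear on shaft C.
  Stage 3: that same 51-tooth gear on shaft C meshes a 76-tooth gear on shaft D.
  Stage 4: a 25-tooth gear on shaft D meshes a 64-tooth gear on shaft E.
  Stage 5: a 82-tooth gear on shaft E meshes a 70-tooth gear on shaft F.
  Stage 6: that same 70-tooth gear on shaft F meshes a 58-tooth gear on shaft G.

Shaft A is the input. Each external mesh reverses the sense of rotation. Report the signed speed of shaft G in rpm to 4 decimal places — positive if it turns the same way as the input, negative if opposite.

Stage 1 [55T→83T]: ω = 3017.0000×55/83 = 1999.2169 rpm, dir flips to −; running = −1999.2169
Stage 2 [83T→51T]: ω = 1999.2169×83/51 = 3253.6275 rpm, dir flips to +; running = +3253.6275
Stage 3 [51T→76T]: ω = 3253.6275×51/76 = 2183.3553 rpm, dir flips to −; running = −2183.3553
Stage 4 [25T→64T]: ω = 2183.3553×25/64 = 852.8731 rpm, dir flips to +; running = +852.8731
Stage 5 [82T→70T]: ω = 852.8731×82/70 = 999.0800 rpm, dir flips to −; running = −999.0800
Stage 6 [70T→58T]: ω = 999.0800×70/58 = 1205.7862 rpm, dir flips to +; running = +1205.7862

+1205.7862 rpm (same as input, |ω| = 1205.7862 rpm)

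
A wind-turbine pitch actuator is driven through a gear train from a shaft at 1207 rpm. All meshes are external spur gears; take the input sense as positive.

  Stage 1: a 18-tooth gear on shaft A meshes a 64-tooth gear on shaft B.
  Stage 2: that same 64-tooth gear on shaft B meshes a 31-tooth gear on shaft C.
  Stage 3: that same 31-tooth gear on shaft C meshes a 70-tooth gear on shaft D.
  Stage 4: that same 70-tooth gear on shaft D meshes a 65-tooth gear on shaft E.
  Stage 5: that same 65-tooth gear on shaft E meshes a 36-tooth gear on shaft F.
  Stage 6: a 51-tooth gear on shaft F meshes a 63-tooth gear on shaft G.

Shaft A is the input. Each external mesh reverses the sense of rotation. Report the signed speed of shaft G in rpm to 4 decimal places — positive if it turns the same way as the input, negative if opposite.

Stage 1 [18T→64T]: ω = 1207.0000×18/64 = 339.4688 rpm, dir flips to −; running = −339.4688
Stage 2 [64T→31T]: ω = 339.4688×64/31 = 700.8387 rpm, dir flips to +; running = +700.8387
Stage 3 [31T→70T]: ω = 700.8387×31/70 = 310.3714 rpm, dir flips to −; running = −310.3714
Stage 4 [70T→65T]: ω = 310.3714×70/65 = 334.2462 rpm, dir flips to +; running = +334.2462
Stage 5 [65T→36T]: ω = 334.2462×65/36 = 603.5000 rpm, dir flips to −; running = −603.5000
Stage 6 [51T→63T]: ω = 603.5000×51/63 = 488.5476 rpm, dir flips to +; running = +488.5476

+488.5476 rpm (same as input, |ω| = 488.5476 rpm)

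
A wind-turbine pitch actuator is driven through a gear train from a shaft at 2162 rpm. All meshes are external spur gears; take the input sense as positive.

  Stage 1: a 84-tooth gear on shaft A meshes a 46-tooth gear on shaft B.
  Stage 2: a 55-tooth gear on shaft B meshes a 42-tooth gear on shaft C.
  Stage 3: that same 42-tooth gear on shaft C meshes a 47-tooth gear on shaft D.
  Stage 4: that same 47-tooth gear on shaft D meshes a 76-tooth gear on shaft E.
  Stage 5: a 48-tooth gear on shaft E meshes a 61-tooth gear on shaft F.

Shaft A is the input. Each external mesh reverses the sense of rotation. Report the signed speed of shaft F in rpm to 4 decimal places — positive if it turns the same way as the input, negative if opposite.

Stage 1 [84T→46T]: ω = 2162.0000×84/46 = 3948.0000 rpm, dir flips to −; running = −3948.0000
Stage 2 [55T→42T]: ω = 3948.0000×55/42 = 5170.0000 rpm, dir flips to +; running = +5170.0000
Stage 3 [42T→47T]: ω = 5170.0000×42/47 = 4620.0000 rpm, dir flips to −; running = −4620.0000
Stage 4 [47T→76T]: ω = 4620.0000×47/76 = 2857.1053 rpm, dir flips to +; running = +2857.1053
Stage 5 [48T→61T]: ω = 2857.1053×48/61 = 2248.2140 rpm, dir flips to −; running = −2248.2140

-2248.2140 rpm (opposite to input, |ω| = 2248.2140 rpm)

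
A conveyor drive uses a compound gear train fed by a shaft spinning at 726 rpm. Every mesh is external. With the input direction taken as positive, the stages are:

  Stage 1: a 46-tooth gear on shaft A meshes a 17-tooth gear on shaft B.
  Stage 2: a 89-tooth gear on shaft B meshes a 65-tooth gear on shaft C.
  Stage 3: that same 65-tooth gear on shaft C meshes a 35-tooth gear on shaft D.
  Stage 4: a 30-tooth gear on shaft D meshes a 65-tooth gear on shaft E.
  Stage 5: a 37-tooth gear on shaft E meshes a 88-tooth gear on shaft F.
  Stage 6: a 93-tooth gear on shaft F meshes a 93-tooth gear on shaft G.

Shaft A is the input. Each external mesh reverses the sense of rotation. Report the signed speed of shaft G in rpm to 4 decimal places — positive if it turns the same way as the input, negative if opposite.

Stage 1 [46T→17T]: ω = 726.0000×46/17 = 1964.4706 rpm, dir flips to −; running = −1964.4706
Stage 2 [89T→65T]: ω = 1964.4706×89/65 = 2689.8136 rpm, dir flips to +; running = +2689.8136
Stage 3 [65T→35T]: ω = 2689.8136×65/35 = 4995.3681 rpm, dir flips to −; running = −4995.3681
Stage 4 [30T→65T]: ω = 4995.3681×30/65 = 2305.5545 rpm, dir flips to +; running = +2305.5545
Stage 5 [37T→88T]: ω = 2305.5545×37/88 = 969.3809 rpm, dir flips to −; running = −969.3809
Stage 6 [93T→93T]: ω = 969.3809×93/93 = 969.3809 rpm, dir flips to +; running = +969.3809

+969.3809 rpm (same as input, |ω| = 969.3809 rpm)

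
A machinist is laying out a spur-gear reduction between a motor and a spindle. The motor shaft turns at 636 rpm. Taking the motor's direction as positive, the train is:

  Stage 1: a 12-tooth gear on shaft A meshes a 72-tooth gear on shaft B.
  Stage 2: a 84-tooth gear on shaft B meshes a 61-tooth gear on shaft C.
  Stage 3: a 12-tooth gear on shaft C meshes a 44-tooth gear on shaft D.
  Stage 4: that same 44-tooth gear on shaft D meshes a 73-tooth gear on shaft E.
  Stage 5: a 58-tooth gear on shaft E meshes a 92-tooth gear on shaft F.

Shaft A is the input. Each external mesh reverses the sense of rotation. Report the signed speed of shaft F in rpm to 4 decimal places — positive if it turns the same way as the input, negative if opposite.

-15.1270 rpm (opposite to input, |ω| = 15.1270 rpm)

Stage 1 [12T→72T]: ω = 636.0000×12/72 = 106.0000 rpm, dir flips to −; running = −106.0000
Stage 2 [84T→61T]: ω = 106.0000×84/61 = 145.9672 rpm, dir flips to +; running = +145.9672
Stage 3 [12T→44T]: ω = 145.9672×12/44 = 39.8092 rpm, dir flips to −; running = −39.8092
Stage 4 [44T→73T]: ω = 39.8092×44/73 = 23.9946 rpm, dir flips to +; running = +23.9946
Stage 5 [58T→92T]: ω = 23.9946×58/92 = 15.1270 rpm, dir flips to −; running = −15.1270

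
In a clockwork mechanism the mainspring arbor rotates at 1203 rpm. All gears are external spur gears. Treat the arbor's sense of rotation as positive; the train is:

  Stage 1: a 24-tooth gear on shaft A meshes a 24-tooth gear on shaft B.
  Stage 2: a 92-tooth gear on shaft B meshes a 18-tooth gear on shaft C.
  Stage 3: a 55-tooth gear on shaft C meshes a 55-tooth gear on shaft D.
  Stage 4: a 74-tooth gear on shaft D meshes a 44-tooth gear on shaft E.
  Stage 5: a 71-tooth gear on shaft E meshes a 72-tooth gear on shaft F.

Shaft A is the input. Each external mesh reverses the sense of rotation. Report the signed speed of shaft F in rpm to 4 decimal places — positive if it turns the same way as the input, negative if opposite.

-10197.3152 rpm (opposite to input, |ω| = 10197.3152 rpm)

Stage 1 [24T→24T]: ω = 1203.0000×24/24 = 1203.0000 rpm, dir flips to −; running = −1203.0000
Stage 2 [92T→18T]: ω = 1203.0000×92/18 = 6148.6667 rpm, dir flips to +; running = +6148.6667
Stage 3 [55T→55T]: ω = 6148.6667×55/55 = 6148.6667 rpm, dir flips to −; running = −6148.6667
Stage 4 [74T→44T]: ω = 6148.6667×74/44 = 10340.9394 rpm, dir flips to +; running = +10340.9394
Stage 5 [71T→72T]: ω = 10340.9394×71/72 = 10197.3152 rpm, dir flips to −; running = −10197.3152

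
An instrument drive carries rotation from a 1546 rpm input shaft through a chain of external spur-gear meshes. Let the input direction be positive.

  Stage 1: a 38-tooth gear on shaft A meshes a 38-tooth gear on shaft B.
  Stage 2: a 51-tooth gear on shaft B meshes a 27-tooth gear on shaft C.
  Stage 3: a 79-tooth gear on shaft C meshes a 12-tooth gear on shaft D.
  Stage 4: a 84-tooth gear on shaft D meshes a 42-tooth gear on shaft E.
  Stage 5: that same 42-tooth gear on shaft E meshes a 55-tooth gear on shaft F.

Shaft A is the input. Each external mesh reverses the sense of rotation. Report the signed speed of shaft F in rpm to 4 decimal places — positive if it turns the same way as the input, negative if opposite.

-29361.5071 rpm (opposite to input, |ω| = 29361.5071 rpm)

Stage 1 [38T→38T]: ω = 1546.0000×38/38 = 1546.0000 rpm, dir flips to −; running = −1546.0000
Stage 2 [51T→27T]: ω = 1546.0000×51/27 = 2920.2222 rpm, dir flips to +; running = +2920.2222
Stage 3 [79T→12T]: ω = 2920.2222×79/12 = 19224.7963 rpm, dir flips to −; running = −19224.7963
Stage 4 [84T→42T]: ω = 19224.7963×84/42 = 38449.5926 rpm, dir flips to +; running = +38449.5926
Stage 5 [42T→55T]: ω = 38449.5926×42/55 = 29361.5071 rpm, dir flips to −; running = −29361.5071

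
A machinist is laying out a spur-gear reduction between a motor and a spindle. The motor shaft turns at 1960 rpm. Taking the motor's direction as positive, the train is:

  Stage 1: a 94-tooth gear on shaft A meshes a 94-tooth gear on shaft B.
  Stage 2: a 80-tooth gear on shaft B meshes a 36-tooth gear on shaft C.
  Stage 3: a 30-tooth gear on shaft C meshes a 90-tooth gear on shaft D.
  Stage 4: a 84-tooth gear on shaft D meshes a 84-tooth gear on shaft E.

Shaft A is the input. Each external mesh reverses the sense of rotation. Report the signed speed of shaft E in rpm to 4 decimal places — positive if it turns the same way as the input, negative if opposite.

Stage 1 [94T→94T]: ω = 1960.0000×94/94 = 1960.0000 rpm, dir flips to −; running = −1960.0000
Stage 2 [80T→36T]: ω = 1960.0000×80/36 = 4355.5556 rpm, dir flips to +; running = +4355.5556
Stage 3 [30T→90T]: ω = 4355.5556×30/90 = 1451.8519 rpm, dir flips to −; running = −1451.8519
Stage 4 [84T→84T]: ω = 1451.8519×84/84 = 1451.8519 rpm, dir flips to +; running = +1451.8519

+1451.8519 rpm (same as input, |ω| = 1451.8519 rpm)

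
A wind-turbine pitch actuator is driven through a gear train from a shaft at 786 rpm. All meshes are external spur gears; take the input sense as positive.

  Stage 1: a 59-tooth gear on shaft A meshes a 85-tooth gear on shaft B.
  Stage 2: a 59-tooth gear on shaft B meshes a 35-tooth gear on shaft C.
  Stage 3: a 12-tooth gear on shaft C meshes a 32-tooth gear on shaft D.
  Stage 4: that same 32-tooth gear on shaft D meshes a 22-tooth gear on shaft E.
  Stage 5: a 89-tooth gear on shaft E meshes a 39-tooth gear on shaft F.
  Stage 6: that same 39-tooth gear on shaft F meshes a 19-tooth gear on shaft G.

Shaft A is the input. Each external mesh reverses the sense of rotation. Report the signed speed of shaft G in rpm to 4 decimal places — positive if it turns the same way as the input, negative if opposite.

Stage 1 [59T→85T]: ω = 786.0000×59/85 = 545.5765 rpm, dir flips to −; running = −545.5765
Stage 2 [59T→35T]: ω = 545.5765×59/35 = 919.6861 rpm, dir flips to +; running = +919.6861
Stage 3 [12T→32T]: ω = 919.6861×12/32 = 344.8823 rpm, dir flips to −; running = −344.8823
Stage 4 [32T→22T]: ω = 344.8823×32/22 = 501.6469 rpm, dir flips to +; running = +501.6469
Stage 5 [89T→39T]: ω = 501.6469×89/39 = 1144.7840 rpm, dir flips to −; running = −1144.7840
Stage 6 [39T→19T]: ω = 1144.7840×39/19 = 2349.8199 rpm, dir flips to +; running = +2349.8199

+2349.8199 rpm (same as input, |ω| = 2349.8199 rpm)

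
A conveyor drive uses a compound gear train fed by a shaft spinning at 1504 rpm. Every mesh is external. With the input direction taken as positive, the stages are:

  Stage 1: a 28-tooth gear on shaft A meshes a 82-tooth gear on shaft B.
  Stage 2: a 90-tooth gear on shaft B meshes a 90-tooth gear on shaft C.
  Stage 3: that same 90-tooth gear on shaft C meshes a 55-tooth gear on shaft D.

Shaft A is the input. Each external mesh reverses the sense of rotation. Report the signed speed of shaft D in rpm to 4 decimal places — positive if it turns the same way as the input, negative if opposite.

-840.3725 rpm (opposite to input, |ω| = 840.3725 rpm)

Stage 1 [28T→82T]: ω = 1504.0000×28/82 = 513.5610 rpm, dir flips to −; running = −513.5610
Stage 2 [90T→90T]: ω = 513.5610×90/90 = 513.5610 rpm, dir flips to +; running = +513.5610
Stage 3 [90T→55T]: ω = 513.5610×90/55 = 840.3725 rpm, dir flips to −; running = −840.3725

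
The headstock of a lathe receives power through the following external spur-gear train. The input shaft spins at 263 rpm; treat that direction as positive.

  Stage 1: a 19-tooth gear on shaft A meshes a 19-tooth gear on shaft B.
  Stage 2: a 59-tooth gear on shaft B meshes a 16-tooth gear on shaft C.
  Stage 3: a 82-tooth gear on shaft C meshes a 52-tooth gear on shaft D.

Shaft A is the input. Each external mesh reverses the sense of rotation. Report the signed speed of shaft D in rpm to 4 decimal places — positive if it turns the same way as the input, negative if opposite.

Stage 1 [19T→19T]: ω = 263.0000×19/19 = 263.0000 rpm, dir flips to −; running = −263.0000
Stage 2 [59T→16T]: ω = 263.0000×59/16 = 969.8125 rpm, dir flips to +; running = +969.8125
Stage 3 [82T→52T]: ω = 969.8125×82/52 = 1529.3197 rpm, dir flips to −; running = −1529.3197

-1529.3197 rpm (opposite to input, |ω| = 1529.3197 rpm)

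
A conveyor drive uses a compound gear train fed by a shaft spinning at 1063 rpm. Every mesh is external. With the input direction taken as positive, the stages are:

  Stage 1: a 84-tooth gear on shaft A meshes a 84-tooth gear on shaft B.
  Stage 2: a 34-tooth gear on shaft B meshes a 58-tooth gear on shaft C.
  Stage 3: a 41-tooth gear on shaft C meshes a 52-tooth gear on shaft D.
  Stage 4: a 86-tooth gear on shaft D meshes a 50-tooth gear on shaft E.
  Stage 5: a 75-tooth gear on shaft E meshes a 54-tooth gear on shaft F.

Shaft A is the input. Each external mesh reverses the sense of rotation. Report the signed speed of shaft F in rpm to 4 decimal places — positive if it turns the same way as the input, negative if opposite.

-1173.7096 rpm (opposite to input, |ω| = 1173.7096 rpm)

Stage 1 [84T→84T]: ω = 1063.0000×84/84 = 1063.0000 rpm, dir flips to −; running = −1063.0000
Stage 2 [34T→58T]: ω = 1063.0000×34/58 = 623.1379 rpm, dir flips to +; running = +623.1379
Stage 3 [41T→52T]: ω = 623.1379×41/52 = 491.3203 rpm, dir flips to −; running = −491.3203
Stage 4 [86T→50T]: ω = 491.3203×86/50 = 845.0709 rpm, dir flips to +; running = +845.0709
Stage 5 [75T→54T]: ω = 845.0709×75/54 = 1173.7096 rpm, dir flips to −; running = −1173.7096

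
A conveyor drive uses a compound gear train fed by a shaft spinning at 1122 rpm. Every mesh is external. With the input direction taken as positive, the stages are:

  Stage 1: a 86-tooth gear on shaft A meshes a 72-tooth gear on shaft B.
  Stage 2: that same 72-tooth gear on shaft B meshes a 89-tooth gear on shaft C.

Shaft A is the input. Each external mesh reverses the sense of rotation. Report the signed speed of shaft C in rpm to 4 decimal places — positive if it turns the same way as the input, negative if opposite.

+1084.1798 rpm (same as input, |ω| = 1084.1798 rpm)

Stage 1 [86T→72T]: ω = 1122.0000×86/72 = 1340.1667 rpm, dir flips to −; running = −1340.1667
Stage 2 [72T→89T]: ω = 1340.1667×72/89 = 1084.1798 rpm, dir flips to +; running = +1084.1798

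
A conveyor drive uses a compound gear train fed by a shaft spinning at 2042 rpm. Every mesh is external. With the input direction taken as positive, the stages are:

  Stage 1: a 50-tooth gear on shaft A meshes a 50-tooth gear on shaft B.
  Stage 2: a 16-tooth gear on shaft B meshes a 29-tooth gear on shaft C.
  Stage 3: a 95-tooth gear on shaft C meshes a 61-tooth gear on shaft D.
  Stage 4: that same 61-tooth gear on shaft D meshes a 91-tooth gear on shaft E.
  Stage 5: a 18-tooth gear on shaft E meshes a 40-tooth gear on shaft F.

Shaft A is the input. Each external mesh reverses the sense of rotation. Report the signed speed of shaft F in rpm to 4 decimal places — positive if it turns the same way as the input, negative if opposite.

Stage 1 [50T→50T]: ω = 2042.0000×50/50 = 2042.0000 rpm, dir flips to −; running = −2042.0000
Stage 2 [16T→29T]: ω = 2042.0000×16/29 = 1126.6207 rpm, dir flips to +; running = +1126.6207
Stage 3 [95T→61T]: ω = 1126.6207×95/61 = 1754.5732 rpm, dir flips to −; running = −1754.5732
Stage 4 [61T→91T]: ω = 1754.5732×61/91 = 1176.1425 rpm, dir flips to +; running = +1176.1425
Stage 5 [18T→40T]: ω = 1176.1425×18/40 = 529.2641 rpm, dir flips to −; running = −529.2641

-529.2641 rpm (opposite to input, |ω| = 529.2641 rpm)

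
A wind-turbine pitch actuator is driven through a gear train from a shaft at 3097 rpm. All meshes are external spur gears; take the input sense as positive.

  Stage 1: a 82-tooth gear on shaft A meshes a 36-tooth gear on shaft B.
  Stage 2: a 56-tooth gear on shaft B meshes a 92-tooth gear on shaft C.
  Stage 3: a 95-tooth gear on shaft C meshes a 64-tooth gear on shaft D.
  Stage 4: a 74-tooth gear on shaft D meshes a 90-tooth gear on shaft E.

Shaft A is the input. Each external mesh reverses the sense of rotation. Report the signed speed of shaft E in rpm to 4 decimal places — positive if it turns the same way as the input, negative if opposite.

+5240.6553 rpm (same as input, |ω| = 5240.6553 rpm)

Stage 1 [82T→36T]: ω = 3097.0000×82/36 = 7054.2778 rpm, dir flips to −; running = −7054.2778
Stage 2 [56T→92T]: ω = 7054.2778×56/92 = 4293.9082 rpm, dir flips to +; running = +4293.9082
Stage 3 [95T→64T]: ω = 4293.9082×95/64 = 6373.7700 rpm, dir flips to −; running = −6373.7700
Stage 4 [74T→90T]: ω = 6373.7700×74/90 = 5240.6553 rpm, dir flips to +; running = +5240.6553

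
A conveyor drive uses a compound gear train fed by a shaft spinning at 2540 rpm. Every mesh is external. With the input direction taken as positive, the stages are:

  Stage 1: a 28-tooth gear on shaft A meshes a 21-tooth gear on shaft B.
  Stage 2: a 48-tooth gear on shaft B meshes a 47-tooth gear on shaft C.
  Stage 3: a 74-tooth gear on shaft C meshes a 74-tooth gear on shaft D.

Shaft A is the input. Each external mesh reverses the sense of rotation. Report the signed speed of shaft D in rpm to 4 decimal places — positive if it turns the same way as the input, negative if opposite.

Stage 1 [28T→21T]: ω = 2540.0000×28/21 = 3386.6667 rpm, dir flips to −; running = −3386.6667
Stage 2 [48T→47T]: ω = 3386.6667×48/47 = 3458.7234 rpm, dir flips to +; running = +3458.7234
Stage 3 [74T→74T]: ω = 3458.7234×74/74 = 3458.7234 rpm, dir flips to −; running = −3458.7234

-3458.7234 rpm (opposite to input, |ω| = 3458.7234 rpm)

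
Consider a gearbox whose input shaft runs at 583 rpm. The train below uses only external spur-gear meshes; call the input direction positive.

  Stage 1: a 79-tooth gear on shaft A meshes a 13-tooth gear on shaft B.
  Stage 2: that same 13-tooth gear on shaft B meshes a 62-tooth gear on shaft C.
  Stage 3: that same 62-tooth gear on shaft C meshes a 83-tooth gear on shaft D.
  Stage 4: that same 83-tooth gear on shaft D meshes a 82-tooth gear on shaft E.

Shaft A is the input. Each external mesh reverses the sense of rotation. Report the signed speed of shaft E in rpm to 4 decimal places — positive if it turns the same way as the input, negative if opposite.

+561.6707 rpm (same as input, |ω| = 561.6707 rpm)

Stage 1 [79T→13T]: ω = 583.0000×79/13 = 3542.8462 rpm, dir flips to −; running = −3542.8462
Stage 2 [13T→62T]: ω = 3542.8462×13/62 = 742.8548 rpm, dir flips to +; running = +742.8548
Stage 3 [62T→83T]: ω = 742.8548×62/83 = 554.9036 rpm, dir flips to −; running = −554.9036
Stage 4 [83T→82T]: ω = 554.9036×83/82 = 561.6707 rpm, dir flips to +; running = +561.6707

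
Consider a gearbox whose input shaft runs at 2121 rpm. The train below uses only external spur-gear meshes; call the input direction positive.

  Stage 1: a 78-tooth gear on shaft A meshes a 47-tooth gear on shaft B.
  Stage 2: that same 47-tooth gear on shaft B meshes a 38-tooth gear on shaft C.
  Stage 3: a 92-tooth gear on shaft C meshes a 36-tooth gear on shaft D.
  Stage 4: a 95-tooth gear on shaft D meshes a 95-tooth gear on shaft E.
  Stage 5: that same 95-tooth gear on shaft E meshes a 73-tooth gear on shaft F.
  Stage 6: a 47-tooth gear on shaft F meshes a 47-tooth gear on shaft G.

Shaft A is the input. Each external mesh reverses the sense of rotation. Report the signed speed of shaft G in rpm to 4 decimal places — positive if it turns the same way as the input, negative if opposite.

Stage 1 [78T→47T]: ω = 2121.0000×78/47 = 3519.9574 rpm, dir flips to −; running = −3519.9574
Stage 2 [47T→38T]: ω = 3519.9574×47/38 = 4353.6316 rpm, dir flips to +; running = +4353.6316
Stage 3 [92T→36T]: ω = 4353.6316×92/36 = 11125.9474 rpm, dir flips to −; running = −11125.9474
Stage 4 [95T→95T]: ω = 11125.9474×95/95 = 11125.9474 rpm, dir flips to +; running = +11125.9474
Stage 5 [95T→73T]: ω = 11125.9474×95/73 = 14478.9726 rpm, dir flips to −; running = −14478.9726
Stage 6 [47T→47T]: ω = 14478.9726×47/47 = 14478.9726 rpm, dir flips to +; running = +14478.9726

+14478.9726 rpm (same as input, |ω| = 14478.9726 rpm)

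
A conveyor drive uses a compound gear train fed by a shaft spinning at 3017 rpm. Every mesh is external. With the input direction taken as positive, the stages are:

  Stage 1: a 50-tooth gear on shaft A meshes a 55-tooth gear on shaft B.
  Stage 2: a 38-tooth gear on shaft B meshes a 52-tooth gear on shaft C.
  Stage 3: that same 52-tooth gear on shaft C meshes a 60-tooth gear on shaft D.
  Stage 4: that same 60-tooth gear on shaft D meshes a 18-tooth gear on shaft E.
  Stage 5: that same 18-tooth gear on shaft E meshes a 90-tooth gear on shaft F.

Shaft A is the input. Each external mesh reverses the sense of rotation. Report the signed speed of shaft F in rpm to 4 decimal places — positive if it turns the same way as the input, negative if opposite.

Stage 1 [50T→55T]: ω = 3017.0000×50/55 = 2742.7273 rpm, dir flips to −; running = −2742.7273
Stage 2 [38T→52T]: ω = 2742.7273×38/52 = 2004.3007 rpm, dir flips to +; running = +2004.3007
Stage 3 [52T→60T]: ω = 2004.3007×52/60 = 1737.0606 rpm, dir flips to −; running = −1737.0606
Stage 4 [60T→18T]: ω = 1737.0606×60/18 = 5790.2020 rpm, dir flips to +; running = +5790.2020
Stage 5 [18T→90T]: ω = 5790.2020×18/90 = 1158.0404 rpm, dir flips to −; running = −1158.0404

-1158.0404 rpm (opposite to input, |ω| = 1158.0404 rpm)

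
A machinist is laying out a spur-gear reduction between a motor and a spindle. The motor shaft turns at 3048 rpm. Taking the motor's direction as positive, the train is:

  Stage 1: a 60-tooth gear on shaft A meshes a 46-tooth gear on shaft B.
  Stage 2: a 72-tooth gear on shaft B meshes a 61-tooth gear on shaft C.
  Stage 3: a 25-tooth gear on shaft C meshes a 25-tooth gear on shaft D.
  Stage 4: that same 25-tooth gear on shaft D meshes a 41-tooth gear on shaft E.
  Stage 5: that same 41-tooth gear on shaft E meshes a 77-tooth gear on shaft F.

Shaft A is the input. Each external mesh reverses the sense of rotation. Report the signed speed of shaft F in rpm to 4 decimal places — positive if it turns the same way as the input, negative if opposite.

Stage 1 [60T→46T]: ω = 3048.0000×60/46 = 3975.6522 rpm, dir flips to −; running = −3975.6522
Stage 2 [72T→61T]: ω = 3975.6522×72/61 = 4692.5731 rpm, dir flips to +; running = +4692.5731
Stage 3 [25T→25T]: ω = 4692.5731×25/25 = 4692.5731 rpm, dir flips to −; running = −4692.5731
Stage 4 [25T→41T]: ω = 4692.5731×25/41 = 2861.3250 rpm, dir flips to +; running = +2861.3250
Stage 5 [41T→77T]: ω = 2861.3250×41/77 = 1523.5627 rpm, dir flips to −; running = −1523.5627

-1523.5627 rpm (opposite to input, |ω| = 1523.5627 rpm)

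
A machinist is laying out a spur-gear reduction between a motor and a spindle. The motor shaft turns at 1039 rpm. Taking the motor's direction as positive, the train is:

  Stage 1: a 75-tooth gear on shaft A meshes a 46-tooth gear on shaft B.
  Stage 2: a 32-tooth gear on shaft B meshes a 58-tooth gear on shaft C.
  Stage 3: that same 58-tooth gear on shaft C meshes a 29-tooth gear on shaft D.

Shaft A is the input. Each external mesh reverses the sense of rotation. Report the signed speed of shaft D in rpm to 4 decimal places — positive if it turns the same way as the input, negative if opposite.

-1869.2654 rpm (opposite to input, |ω| = 1869.2654 rpm)

Stage 1 [75T→46T]: ω = 1039.0000×75/46 = 1694.0217 rpm, dir flips to −; running = −1694.0217
Stage 2 [32T→58T]: ω = 1694.0217×32/58 = 934.6327 rpm, dir flips to +; running = +934.6327
Stage 3 [58T→29T]: ω = 934.6327×58/29 = 1869.2654 rpm, dir flips to −; running = −1869.2654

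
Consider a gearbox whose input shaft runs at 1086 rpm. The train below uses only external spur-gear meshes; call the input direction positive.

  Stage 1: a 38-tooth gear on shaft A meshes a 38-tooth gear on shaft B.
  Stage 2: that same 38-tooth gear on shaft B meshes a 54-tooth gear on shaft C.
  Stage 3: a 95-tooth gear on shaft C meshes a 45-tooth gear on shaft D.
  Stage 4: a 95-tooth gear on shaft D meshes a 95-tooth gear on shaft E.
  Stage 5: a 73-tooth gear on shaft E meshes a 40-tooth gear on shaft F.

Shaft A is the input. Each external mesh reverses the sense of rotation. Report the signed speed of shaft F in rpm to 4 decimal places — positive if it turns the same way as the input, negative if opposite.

Stage 1 [38T→38T]: ω = 1086.0000×38/38 = 1086.0000 rpm, dir flips to −; running = −1086.0000
Stage 2 [38T→54T]: ω = 1086.0000×38/54 = 764.2222 rpm, dir flips to +; running = +764.2222
Stage 3 [95T→45T]: ω = 764.2222×95/45 = 1613.3580 rpm, dir flips to −; running = −1613.3580
Stage 4 [95T→95T]: ω = 1613.3580×95/95 = 1613.3580 rpm, dir flips to +; running = +1613.3580
Stage 5 [73T→40T]: ω = 1613.3580×73/40 = 2944.3784 rpm, dir flips to −; running = −2944.3784

-2944.3784 rpm (opposite to input, |ω| = 2944.3784 rpm)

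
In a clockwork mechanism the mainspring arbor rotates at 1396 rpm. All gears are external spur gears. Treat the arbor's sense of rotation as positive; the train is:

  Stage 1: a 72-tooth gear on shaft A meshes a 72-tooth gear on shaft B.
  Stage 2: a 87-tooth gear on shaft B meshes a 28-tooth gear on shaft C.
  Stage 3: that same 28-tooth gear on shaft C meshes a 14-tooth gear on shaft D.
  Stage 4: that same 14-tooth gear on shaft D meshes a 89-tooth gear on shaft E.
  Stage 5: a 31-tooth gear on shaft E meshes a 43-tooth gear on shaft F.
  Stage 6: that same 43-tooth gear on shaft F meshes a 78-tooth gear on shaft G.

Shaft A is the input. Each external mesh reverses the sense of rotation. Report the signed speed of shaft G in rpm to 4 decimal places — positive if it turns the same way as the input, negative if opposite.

+542.3526 rpm (same as input, |ω| = 542.3526 rpm)

Stage 1 [72T→72T]: ω = 1396.0000×72/72 = 1396.0000 rpm, dir flips to −; running = −1396.0000
Stage 2 [87T→28T]: ω = 1396.0000×87/28 = 4337.5714 rpm, dir flips to +; running = +4337.5714
Stage 3 [28T→14T]: ω = 4337.5714×28/14 = 8675.1429 rpm, dir flips to −; running = −8675.1429
Stage 4 [14T→89T]: ω = 8675.1429×14/89 = 1364.6292 rpm, dir flips to +; running = +1364.6292
Stage 5 [31T→43T]: ω = 1364.6292×31/43 = 983.8025 rpm, dir flips to −; running = −983.8025
Stage 6 [43T→78T]: ω = 983.8025×43/78 = 542.3526 rpm, dir flips to +; running = +542.3526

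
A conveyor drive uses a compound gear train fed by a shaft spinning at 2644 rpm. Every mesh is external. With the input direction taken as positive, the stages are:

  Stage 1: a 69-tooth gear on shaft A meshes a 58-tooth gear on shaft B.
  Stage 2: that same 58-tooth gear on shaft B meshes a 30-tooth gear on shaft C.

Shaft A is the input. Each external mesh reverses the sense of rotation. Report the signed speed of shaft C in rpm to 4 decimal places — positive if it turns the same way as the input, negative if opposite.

+6081.2000 rpm (same as input, |ω| = 6081.2000 rpm)

Stage 1 [69T→58T]: ω = 2644.0000×69/58 = 3145.4483 rpm, dir flips to −; running = −3145.4483
Stage 2 [58T→30T]: ω = 3145.4483×58/30 = 6081.2000 rpm, dir flips to +; running = +6081.2000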